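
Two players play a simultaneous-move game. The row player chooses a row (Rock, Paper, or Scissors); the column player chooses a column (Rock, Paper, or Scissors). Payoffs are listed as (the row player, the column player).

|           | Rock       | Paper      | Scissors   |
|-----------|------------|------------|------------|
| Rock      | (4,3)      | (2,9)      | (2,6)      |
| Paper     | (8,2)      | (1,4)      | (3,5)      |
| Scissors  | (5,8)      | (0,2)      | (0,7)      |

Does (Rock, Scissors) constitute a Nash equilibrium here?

No

Holding the column player at Scissors: the row player gets 2 from Rock but could get 3 by switching to Paper. The row player has a profitable deviation.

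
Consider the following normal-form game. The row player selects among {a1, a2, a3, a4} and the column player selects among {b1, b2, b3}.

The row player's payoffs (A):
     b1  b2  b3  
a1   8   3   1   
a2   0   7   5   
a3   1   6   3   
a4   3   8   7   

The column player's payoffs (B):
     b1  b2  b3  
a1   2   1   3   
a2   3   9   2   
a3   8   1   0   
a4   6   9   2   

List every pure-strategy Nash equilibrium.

(a4, b2)

A profile is a Nash equilibrium when each player is best-responding to the other.
The row player's best responses — vs b1: a1 (payoff 8); vs b2: a4 (payoff 8); vs b3: a4 (payoff 7).
The column player's best responses — vs a1: b3 (payoff 3); vs a2: b2 (payoff 9); vs a3: b1 (payoff 8); vs a4: b2 (payoff 9).
The only mutual best response is (a4, b2); neither player gains by switching there.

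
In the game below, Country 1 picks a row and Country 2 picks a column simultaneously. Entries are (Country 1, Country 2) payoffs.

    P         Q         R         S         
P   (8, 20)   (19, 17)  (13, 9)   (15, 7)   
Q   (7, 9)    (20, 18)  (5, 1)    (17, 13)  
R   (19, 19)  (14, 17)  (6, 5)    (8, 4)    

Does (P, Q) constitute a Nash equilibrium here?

No

Holding Country 2 at Q: Country 1 gets 19 from P but could get 20 by switching to Q. Country 1 has a profitable deviation.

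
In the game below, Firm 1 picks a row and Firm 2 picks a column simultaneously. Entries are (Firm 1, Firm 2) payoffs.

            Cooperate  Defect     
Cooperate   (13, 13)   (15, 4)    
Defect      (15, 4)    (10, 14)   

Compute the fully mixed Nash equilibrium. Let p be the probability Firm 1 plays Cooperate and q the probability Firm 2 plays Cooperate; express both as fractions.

p = 10/19, q = 5/7

Each player's mixing probability is pinned down by making the *other* player indifferent.
Firm 2 indifferent between Cooperate and Defect: p·13 + (1−p)·4 = p·4 + (1−p)·14 ⟹ 4 + 9p = 14 + (-10)p ⟹ p = 10/19.
Firm 1 indifferent between Cooperate and Defect: q·13 + (1−q)·15 = q·15 + (1−q)·10 ⟹ 15 + (-2)q = 10 + 5q ⟹ q = 5/7.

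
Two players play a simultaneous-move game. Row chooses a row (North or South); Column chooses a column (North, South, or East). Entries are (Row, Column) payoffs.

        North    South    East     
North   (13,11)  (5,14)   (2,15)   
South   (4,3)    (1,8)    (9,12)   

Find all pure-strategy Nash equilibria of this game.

(South, East)

A profile is a Nash equilibrium when each player is best-responding to the other.
Row's best responses — vs North: North (payoff 13); vs South: North (payoff 5); vs East: South (payoff 9).
Column's best responses — vs North: East (payoff 15); vs South: East (payoff 12).
The only mutual best response is (South, East); neither player gains by switching there.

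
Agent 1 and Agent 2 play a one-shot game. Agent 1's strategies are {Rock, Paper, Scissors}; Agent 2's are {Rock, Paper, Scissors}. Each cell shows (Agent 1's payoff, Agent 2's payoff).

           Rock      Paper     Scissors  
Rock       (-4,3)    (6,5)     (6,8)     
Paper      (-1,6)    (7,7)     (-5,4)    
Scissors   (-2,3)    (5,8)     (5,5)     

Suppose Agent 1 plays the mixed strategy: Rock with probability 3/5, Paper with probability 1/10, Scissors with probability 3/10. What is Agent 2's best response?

Compute Agent 2's expected payoff from each pure strategy against the given mix.
Rock: (3/5)·3 + (1/10)·6 + (3/10)·3 = 33/10
Paper: (3/5)·5 + (1/10)·7 + (3/10)·8 = 61/10
Scissors: (3/5)·8 + (1/10)·4 + (3/10)·5 = 67/10
Highest expected payoff is 67/10, from Scissors.

Scissors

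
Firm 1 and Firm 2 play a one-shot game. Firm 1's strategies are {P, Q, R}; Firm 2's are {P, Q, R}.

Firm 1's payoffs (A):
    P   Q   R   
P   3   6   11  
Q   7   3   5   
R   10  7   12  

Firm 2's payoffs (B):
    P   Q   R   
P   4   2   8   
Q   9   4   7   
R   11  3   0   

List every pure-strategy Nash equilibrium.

(R, P)

A profile is a Nash equilibrium when each player is best-responding to the other.
Firm 1's best responses — vs P: R (payoff 10); vs Q: R (payoff 7); vs R: R (payoff 12).
Firm 2's best responses — vs P: R (payoff 8); vs Q: P (payoff 9); vs R: P (payoff 11).
The only mutual best response is (R, P); neither player gains by switching there.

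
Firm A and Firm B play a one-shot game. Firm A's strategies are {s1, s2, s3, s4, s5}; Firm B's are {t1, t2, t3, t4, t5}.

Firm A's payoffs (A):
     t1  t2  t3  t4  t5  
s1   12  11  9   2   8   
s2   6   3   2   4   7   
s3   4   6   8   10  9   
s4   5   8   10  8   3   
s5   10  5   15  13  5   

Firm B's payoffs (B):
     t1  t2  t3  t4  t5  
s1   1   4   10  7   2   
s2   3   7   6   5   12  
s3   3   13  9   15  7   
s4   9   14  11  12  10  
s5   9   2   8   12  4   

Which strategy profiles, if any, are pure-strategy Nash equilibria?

(s5, t4)

A profile is a Nash equilibrium when each player is best-responding to the other.
Firm A's best responses — vs t1: s1 (payoff 12); vs t2: s1 (payoff 11); vs t3: s5 (payoff 15); vs t4: s5 (payoff 13); vs t5: s3 (payoff 9).
Firm B's best responses — vs s1: t3 (payoff 10); vs s2: t5 (payoff 12); vs s3: t4 (payoff 15); vs s4: t2 (payoff 14); vs s5: t4 (payoff 12).
The only mutual best response is (s5, t4); neither player gains by switching there.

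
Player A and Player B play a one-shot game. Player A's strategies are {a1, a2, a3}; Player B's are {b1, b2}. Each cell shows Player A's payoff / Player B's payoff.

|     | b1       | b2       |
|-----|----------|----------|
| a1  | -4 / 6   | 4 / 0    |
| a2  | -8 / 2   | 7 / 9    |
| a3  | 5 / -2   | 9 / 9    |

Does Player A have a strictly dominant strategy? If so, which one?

a3

Check whether one of Player A's strategies beats all alternatives regardless of what the opponent does.
a3 strictly dominates: vs b1: 5 > each of {-4, -8}; vs b2: 9 > each of {4, 7}.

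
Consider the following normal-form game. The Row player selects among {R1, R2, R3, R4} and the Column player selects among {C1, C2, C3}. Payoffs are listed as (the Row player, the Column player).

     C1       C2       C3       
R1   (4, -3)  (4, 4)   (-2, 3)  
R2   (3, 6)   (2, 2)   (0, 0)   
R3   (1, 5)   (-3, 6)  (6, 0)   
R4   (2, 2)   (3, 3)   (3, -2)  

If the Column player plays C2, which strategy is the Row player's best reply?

R1

With the Column player fixed at C2, the Row player's payoffs are: R1 → 4, R2 → 2, R3 → -3, R4 → 3.
The maximum is 4, achieved by R1.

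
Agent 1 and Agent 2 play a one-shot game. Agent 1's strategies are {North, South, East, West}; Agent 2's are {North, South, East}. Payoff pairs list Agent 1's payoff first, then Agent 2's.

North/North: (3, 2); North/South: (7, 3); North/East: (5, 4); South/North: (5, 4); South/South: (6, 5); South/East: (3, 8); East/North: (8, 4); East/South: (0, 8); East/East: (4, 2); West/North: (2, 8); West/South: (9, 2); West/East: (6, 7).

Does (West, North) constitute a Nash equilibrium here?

No

Holding Agent 2 at North: Agent 1 gets 2 from West but could get 8 by switching to East. Agent 1 has a profitable deviation.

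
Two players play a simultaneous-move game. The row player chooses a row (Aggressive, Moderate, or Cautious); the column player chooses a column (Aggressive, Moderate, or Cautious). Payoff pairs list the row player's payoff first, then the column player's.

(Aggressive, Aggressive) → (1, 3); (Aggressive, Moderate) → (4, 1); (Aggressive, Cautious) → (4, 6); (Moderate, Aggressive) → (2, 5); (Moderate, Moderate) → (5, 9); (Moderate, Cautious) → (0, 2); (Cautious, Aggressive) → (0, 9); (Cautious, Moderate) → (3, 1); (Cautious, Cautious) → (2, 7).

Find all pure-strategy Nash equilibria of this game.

Check mutual best responses: a cell is a NE iff neither player can gain by unilaterally deviating.
The row player's best responses — vs Aggressive: Moderate (payoff 2); vs Moderate: Moderate (payoff 5); vs Cautious: Aggressive (payoff 4).
The column player's best responses — vs Aggressive: Cautious (payoff 6); vs Moderate: Moderate (payoff 9); vs Cautious: Aggressive (payoff 9).
Mutual best responses occur at (Aggressive, Cautious) and (Moderate, Moderate); at each, neither player gains by switching.

(Aggressive, Cautious) and (Moderate, Moderate)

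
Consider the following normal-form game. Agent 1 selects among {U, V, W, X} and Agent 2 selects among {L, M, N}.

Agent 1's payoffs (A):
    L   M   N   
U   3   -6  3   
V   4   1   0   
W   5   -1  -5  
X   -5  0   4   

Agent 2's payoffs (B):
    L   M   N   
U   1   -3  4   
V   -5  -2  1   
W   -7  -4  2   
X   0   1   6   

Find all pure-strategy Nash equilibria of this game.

Find each player's best response to every opponent strategy; NE are the intersections.
Agent 1's best responses — vs L: W (payoff 5); vs M: V (payoff 1); vs N: X (payoff 4).
Agent 2's best responses — vs U: N (payoff 4); vs V: N (payoff 1); vs W: N (payoff 2); vs X: N (payoff 6).
The only mutual best response is (X, N); neither player gains by switching there.

(X, N)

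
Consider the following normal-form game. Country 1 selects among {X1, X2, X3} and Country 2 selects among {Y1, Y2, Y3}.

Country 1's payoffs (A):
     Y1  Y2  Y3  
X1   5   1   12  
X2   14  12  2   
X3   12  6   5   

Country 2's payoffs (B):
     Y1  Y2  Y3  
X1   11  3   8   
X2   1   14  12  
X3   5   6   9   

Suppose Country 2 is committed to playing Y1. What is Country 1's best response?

X2

With Country 2 fixed at Y1, Country 1's payoffs are: X1 → 5, X2 → 14, X3 → 12.
The maximum is 14, achieved by X2.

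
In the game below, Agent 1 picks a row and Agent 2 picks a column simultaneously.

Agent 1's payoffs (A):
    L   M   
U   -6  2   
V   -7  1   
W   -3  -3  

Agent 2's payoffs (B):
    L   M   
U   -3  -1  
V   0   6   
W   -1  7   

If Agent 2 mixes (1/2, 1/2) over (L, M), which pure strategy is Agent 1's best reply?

Agent 1's best reply maximizes expected payoff against the mix.
U: (1/2)·(-6) + (1/2)·2 = -2
V: (1/2)·(-7) + (1/2)·1 = -3
W: (1/2)·(-3) + (1/2)·(-3) = -3
Highest expected payoff is -2, from U.

U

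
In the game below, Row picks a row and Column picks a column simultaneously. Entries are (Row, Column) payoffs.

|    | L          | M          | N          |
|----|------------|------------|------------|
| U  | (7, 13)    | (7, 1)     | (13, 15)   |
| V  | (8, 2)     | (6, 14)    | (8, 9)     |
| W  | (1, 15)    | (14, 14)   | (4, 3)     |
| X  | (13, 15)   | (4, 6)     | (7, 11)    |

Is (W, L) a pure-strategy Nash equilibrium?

Holding Column at L: Row gets 1 from W but could get 13 by switching to X. Row has a profitable deviation.

No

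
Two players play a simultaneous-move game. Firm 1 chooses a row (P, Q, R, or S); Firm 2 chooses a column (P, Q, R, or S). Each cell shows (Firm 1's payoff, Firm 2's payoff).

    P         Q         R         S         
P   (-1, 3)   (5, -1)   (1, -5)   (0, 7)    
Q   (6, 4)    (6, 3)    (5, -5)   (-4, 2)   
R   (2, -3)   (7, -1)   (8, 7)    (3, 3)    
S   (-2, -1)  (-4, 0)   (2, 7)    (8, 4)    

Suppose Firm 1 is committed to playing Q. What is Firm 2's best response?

With Firm 1 fixed at Q, Firm 2's payoffs are: P → 4, Q → 3, R → -5, S → 2.
The maximum is 4, achieved by P.

P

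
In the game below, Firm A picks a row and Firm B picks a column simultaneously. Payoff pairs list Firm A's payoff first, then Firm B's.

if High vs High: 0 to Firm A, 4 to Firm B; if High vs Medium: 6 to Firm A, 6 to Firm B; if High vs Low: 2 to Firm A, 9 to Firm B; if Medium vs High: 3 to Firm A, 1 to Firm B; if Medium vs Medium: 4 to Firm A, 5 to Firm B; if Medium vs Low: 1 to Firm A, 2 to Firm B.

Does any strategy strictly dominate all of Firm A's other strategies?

None

Check whether one of Firm A's strategies beats all alternatives regardless of what the opponent does.
High is not dominant: against High, Medium gives 3 > 0.
Medium is not dominant: against Medium, High gives 6 > 4.
No single strategy is best against every opponent action.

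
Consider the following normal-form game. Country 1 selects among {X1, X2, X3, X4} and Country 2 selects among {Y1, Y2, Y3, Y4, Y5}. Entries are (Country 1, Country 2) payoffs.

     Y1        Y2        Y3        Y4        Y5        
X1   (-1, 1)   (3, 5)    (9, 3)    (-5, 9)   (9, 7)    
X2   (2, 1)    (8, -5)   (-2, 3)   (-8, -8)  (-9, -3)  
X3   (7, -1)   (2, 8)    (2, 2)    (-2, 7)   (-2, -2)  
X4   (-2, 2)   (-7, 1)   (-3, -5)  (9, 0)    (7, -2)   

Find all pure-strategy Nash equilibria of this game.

Check mutual best responses: a cell is a NE iff neither player can gain by unilaterally deviating.
Country 1's best responses — vs Y1: X3 (payoff 7); vs Y2: X2 (payoff 8); vs Y3: X1 (payoff 9); vs Y4: X4 (payoff 9); vs Y5: X1 (payoff 9).
Country 2's best responses — vs X1: Y4 (payoff 9); vs X2: Y3 (payoff 3); vs X3: Y2 (payoff 8); vs X4: Y1 (payoff 2).
No cell has both players best-responding. For instance, Country 1's best reply to Y5 is X1, but against X1 Country 2 prefers Y4 over Y5.

None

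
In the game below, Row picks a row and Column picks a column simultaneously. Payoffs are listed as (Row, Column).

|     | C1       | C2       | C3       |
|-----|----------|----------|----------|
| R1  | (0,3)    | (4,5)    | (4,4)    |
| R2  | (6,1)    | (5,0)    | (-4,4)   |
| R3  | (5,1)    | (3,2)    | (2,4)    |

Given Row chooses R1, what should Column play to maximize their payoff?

C2

With Row fixed at R1, Column's payoffs are: C1 → 3, C2 → 5, C3 → 4.
The maximum is 5, achieved by C2.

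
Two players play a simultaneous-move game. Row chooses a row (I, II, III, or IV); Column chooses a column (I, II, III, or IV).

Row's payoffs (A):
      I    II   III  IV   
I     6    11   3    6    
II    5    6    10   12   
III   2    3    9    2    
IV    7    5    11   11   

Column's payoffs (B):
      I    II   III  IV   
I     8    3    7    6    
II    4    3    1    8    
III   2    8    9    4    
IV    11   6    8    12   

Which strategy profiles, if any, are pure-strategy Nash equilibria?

(II, IV)

A profile is a Nash equilibrium when each player is best-responding to the other.
Row's best responses — vs I: IV (payoff 7); vs II: I (payoff 11); vs III: IV (payoff 11); vs IV: II (payoff 12).
Column's best responses — vs I: I (payoff 8); vs II: IV (payoff 8); vs III: III (payoff 9); vs IV: IV (payoff 12).
The only mutual best response is (II, IV); neither player gains by switching there.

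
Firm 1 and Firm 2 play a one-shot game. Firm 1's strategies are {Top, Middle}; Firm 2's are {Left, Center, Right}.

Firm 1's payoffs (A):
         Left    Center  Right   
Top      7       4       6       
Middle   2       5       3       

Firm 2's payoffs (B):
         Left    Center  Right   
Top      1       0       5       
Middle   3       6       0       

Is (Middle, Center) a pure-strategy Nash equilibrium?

Holding Firm 2 at Center: Firm 1 gets 5 from Middle, versus 4 from Top. No profitable deviation for Firm 1.
Holding Firm 1 at Middle: Firm 2 gets 6 from Center, versus 3 from Left, 0 from Right. No profitable deviation for Firm 2 either.

Yes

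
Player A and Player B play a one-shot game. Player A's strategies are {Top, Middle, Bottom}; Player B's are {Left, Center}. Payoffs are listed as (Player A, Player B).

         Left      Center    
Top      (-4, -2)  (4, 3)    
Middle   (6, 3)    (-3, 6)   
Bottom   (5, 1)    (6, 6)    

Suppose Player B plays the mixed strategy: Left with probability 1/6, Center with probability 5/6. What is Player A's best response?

Compute Player A's expected payoff from each pure strategy against the given mix.
Top: (1/6)·(-4) + (5/6)·4 = 8/3
Middle: (1/6)·6 + (5/6)·(-3) = -3/2
Bottom: (1/6)·5 + (5/6)·6 = 35/6
Highest expected payoff is 35/6, from Bottom.

Bottom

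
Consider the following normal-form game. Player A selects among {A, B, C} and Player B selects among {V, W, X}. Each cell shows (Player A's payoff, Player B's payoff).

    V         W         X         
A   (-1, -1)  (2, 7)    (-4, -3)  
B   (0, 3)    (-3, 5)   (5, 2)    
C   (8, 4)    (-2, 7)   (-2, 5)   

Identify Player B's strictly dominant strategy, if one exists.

Check whether one of Player B's strategies beats all alternatives regardless of what the opponent does.
W strictly dominates: vs A: 7 > each of {-1, -3}; vs B: 5 > each of {3, 2}; vs C: 7 > each of {4, 5}.

W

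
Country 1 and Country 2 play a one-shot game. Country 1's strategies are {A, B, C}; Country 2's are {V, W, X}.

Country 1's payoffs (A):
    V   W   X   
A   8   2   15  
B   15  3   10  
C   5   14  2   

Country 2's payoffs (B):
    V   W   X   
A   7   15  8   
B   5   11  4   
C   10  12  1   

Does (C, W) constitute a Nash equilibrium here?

Yes

Holding Country 2 at W: Country 1 gets 14 from C, versus 2 from A, 3 from B. No profitable deviation for Country 1.
Holding Country 1 at C: Country 2 gets 12 from W, versus 10 from V, 1 from X. No profitable deviation for Country 2 either.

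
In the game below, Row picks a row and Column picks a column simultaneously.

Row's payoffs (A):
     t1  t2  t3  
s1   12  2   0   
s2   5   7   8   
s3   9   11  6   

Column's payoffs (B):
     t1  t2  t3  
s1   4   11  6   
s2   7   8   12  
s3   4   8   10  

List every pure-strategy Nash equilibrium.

A profile is a Nash equilibrium when each player is best-responding to the other.
Row's best responses — vs t1: s1 (payoff 12); vs t2: s3 (payoff 11); vs t3: s2 (payoff 8).
Column's best responses — vs s1: t2 (payoff 11); vs s2: t3 (payoff 12); vs s3: t3 (payoff 10).
The only mutual best response is (s2, t3); neither player gains by switching there.

(s2, t3)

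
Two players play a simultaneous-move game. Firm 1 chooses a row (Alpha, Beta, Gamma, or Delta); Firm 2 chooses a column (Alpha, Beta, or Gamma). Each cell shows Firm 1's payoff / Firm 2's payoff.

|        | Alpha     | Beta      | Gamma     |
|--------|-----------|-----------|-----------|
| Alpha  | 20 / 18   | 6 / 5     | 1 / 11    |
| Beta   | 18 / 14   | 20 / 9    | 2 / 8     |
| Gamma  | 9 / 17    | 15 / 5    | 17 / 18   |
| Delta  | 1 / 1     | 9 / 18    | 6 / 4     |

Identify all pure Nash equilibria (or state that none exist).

(Alpha, Alpha) and (Gamma, Gamma)

Find each player's best response to every opponent strategy; NE are the intersections.
Firm 1's best responses — vs Alpha: Alpha (payoff 20); vs Beta: Beta (payoff 20); vs Gamma: Gamma (payoff 17).
Firm 2's best responses — vs Alpha: Alpha (payoff 18); vs Beta: Alpha (payoff 14); vs Gamma: Gamma (payoff 18); vs Delta: Beta (payoff 18).
Mutual best responses occur at (Alpha, Alpha) and (Gamma, Gamma); at each, neither player gains by switching.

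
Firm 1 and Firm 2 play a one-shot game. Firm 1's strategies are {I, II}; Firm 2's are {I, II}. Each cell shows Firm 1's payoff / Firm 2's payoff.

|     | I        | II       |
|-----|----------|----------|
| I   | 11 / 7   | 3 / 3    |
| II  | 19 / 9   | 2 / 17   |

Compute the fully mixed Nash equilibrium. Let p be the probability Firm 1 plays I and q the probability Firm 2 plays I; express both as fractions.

Each player's mixing probability is pinned down by making the *other* player indifferent.
Firm 2 indifferent between I and II: p·7 + (1−p)·9 = p·3 + (1−p)·17 ⟹ 9 + (-2)p = 17 + (-14)p ⟹ p = 2/3.
Firm 1 indifferent between I and II: q·11 + (1−q)·3 = q·19 + (1−q)·2 ⟹ 3 + 8q = 2 + 17q ⟹ q = 1/9.

p = 2/3, q = 1/9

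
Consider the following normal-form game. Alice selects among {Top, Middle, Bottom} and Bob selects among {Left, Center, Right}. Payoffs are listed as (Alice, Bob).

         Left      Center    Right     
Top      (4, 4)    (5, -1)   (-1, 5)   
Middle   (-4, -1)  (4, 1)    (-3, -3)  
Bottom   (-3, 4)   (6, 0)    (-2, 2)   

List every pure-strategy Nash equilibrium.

(Top, Right)

Find each player's best response to every opponent strategy; NE are the intersections.
Alice's best responses — vs Left: Top (payoff 4); vs Center: Bottom (payoff 6); vs Right: Top (payoff -1).
Bob's best responses — vs Top: Right (payoff 5); vs Middle: Center (payoff 1); vs Bottom: Left (payoff 4).
The only mutual best response is (Top, Right); neither player gains by switching there.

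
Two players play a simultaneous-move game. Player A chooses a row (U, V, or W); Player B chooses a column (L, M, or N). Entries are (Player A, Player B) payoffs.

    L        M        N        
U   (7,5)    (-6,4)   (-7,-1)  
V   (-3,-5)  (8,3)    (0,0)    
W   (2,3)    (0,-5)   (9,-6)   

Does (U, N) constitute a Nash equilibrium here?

Holding Player B at N: Player A gets -7 from U but could get 9 by switching to W. Player A has a profitable deviation.

No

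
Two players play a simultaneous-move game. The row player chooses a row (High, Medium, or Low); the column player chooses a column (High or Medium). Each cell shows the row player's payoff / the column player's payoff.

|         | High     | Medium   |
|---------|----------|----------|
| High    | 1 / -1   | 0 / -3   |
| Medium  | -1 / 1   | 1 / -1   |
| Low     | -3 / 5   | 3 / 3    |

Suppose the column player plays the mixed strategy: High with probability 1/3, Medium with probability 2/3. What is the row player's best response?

Low

The row player's best reply maximizes expected payoff against the mix.
High: (1/3)·1 + (2/3)·0 = 1/3
Medium: (1/3)·(-1) + (2/3)·1 = 1/3
Low: (1/3)·(-3) + (2/3)·3 = 1
Highest expected payoff is 1, from Low.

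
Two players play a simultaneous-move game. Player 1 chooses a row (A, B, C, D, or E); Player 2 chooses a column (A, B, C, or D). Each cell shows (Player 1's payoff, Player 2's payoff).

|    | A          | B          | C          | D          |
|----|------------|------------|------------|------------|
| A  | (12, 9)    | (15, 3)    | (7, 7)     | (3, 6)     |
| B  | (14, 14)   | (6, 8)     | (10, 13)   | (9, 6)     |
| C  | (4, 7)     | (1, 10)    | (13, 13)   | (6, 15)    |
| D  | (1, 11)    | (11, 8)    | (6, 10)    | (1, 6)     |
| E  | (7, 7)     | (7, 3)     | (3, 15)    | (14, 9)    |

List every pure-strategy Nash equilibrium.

Check mutual best responses: a cell is a NE iff neither player can gain by unilaterally deviating.
Player 1's best responses — vs A: B (payoff 14); vs B: A (payoff 15); vs C: C (payoff 13); vs D: E (payoff 14).
Player 2's best responses — vs A: A (payoff 9); vs B: A (payoff 14); vs C: D (payoff 15); vs D: A (payoff 11); vs E: C (payoff 15).
The only mutual best response is (B, A); neither player gains by switching there.

(B, A)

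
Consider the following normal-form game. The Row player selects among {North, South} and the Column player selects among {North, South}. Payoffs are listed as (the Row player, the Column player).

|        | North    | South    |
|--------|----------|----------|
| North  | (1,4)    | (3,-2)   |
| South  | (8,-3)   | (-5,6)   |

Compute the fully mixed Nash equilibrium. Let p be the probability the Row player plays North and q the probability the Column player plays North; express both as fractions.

In a mixed NE each player is indifferent between their pure strategies, so the opponent's mix sets the indifference.
The Column player indifferent between North and South: p·4 + (1−p)·(-3) = p·(-2) + (1−p)·6 ⟹ (-3) + 7p = 6 + (-8)p ⟹ p = 3/5.
The Row player indifferent between North and South: q·1 + (1−q)·3 = q·8 + (1−q)·(-5) ⟹ 3 + (-2)q = (-5) + 13q ⟹ q = 8/15.

p = 3/5, q = 8/15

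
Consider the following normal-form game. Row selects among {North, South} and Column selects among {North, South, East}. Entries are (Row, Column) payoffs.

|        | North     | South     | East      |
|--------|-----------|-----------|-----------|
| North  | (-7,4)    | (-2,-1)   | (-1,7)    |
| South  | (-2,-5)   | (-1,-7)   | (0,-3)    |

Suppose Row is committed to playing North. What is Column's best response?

With Row fixed at North, Column's payoffs are: North → 4, South → -1, East → 7.
The maximum is 7, achieved by East.

East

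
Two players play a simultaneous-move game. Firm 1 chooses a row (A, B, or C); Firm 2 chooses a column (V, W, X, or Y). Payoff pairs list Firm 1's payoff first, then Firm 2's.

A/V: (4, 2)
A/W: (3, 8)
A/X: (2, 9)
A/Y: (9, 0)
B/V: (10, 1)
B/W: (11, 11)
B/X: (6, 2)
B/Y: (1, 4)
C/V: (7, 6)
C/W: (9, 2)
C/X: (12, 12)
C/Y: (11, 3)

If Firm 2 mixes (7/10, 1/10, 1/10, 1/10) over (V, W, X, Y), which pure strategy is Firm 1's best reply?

Firm 1's best reply maximizes expected payoff against the mix.
A: (7/10)·4 + (1/10)·3 + (1/10)·2 + (1/10)·9 = 21/5
B: (7/10)·10 + (1/10)·11 + (1/10)·6 + (1/10)·1 = 44/5
C: (7/10)·7 + (1/10)·9 + (1/10)·12 + (1/10)·11 = 81/10
Highest expected payoff is 44/5, from B.

B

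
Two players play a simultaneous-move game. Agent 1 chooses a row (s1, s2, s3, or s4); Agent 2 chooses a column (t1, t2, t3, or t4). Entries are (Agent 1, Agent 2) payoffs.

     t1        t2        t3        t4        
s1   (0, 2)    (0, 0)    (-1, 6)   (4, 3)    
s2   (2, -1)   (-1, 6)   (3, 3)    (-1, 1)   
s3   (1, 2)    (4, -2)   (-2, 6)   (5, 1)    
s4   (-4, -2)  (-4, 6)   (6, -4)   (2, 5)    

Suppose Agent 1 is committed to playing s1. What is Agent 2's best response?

t3

With Agent 1 fixed at s1, Agent 2's payoffs are: t1 → 2, t2 → 0, t3 → 6, t4 → 3.
The maximum is 6, achieved by t3.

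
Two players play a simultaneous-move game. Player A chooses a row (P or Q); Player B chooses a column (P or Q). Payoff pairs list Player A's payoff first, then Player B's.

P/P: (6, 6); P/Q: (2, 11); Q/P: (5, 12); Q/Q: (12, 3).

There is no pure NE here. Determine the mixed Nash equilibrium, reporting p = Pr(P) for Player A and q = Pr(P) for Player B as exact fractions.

p = 9/14, q = 10/11

In a mixed NE each player is indifferent between their pure strategies, so the opponent's mix sets the indifference.
Player B indifferent between P and Q: p·6 + (1−p)·12 = p·11 + (1−p)·3 ⟹ 12 + (-6)p = 3 + 8p ⟹ p = 9/14.
Player A indifferent between P and Q: q·6 + (1−q)·2 = q·5 + (1−q)·12 ⟹ 2 + 4q = 12 + (-7)q ⟹ q = 10/11.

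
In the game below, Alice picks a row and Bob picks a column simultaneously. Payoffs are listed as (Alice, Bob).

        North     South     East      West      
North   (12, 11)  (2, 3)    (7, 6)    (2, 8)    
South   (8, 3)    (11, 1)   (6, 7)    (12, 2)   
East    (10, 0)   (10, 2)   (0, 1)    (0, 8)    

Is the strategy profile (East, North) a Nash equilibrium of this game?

No

Holding Bob at North: Alice gets 10 from East but could get 12 by switching to North. Alice has a profitable deviation.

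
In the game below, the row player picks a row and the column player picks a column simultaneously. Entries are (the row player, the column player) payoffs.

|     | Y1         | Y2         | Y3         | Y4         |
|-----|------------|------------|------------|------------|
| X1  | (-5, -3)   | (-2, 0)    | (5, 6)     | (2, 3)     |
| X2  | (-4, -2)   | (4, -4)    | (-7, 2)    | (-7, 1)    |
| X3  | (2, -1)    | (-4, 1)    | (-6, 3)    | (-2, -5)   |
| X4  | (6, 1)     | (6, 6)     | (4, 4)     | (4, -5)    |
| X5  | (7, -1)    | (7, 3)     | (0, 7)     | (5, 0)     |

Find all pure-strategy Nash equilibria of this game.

(X1, Y3)

Check mutual best responses: a cell is a NE iff neither player can gain by unilaterally deviating.
The row player's best responses — vs Y1: X5 (payoff 7); vs Y2: X5 (payoff 7); vs Y3: X1 (payoff 5); vs Y4: X5 (payoff 5).
The column player's best responses — vs X1: Y3 (payoff 6); vs X2: Y3 (payoff 2); vs X3: Y3 (payoff 3); vs X4: Y2 (payoff 6); vs X5: Y3 (payoff 7).
The only mutual best response is (X1, Y3); neither player gains by switching there.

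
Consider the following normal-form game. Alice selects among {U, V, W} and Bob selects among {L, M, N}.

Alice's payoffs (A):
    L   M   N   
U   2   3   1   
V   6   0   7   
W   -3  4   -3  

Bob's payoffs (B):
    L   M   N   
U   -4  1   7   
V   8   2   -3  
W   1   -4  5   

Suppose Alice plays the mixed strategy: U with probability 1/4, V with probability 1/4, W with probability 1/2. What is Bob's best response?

N

Bob's best reply maximizes expected payoff against the mix.
L: (1/4)·(-4) + (1/4)·8 + (1/2)·1 = 3/2
M: (1/4)·1 + (1/4)·2 + (1/2)·(-4) = -5/4
N: (1/4)·7 + (1/4)·(-3) + (1/2)·5 = 7/2
Highest expected payoff is 7/2, from N.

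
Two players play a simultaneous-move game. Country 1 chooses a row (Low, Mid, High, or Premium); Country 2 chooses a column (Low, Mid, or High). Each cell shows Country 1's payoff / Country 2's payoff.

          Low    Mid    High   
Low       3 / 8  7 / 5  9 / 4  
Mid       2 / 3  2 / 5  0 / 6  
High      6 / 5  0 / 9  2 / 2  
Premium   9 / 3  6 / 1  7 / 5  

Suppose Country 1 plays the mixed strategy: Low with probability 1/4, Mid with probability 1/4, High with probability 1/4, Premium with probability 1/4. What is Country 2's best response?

Mid

Country 2's best reply maximizes expected payoff against the mix.
Low: (1/4)·8 + (1/4)·3 + (1/4)·5 + (1/4)·3 = 19/4
Mid: (1/4)·5 + (1/4)·5 + (1/4)·9 + (1/4)·1 = 5
High: (1/4)·4 + (1/4)·6 + (1/4)·2 + (1/4)·5 = 17/4
Highest expected payoff is 5, from Mid.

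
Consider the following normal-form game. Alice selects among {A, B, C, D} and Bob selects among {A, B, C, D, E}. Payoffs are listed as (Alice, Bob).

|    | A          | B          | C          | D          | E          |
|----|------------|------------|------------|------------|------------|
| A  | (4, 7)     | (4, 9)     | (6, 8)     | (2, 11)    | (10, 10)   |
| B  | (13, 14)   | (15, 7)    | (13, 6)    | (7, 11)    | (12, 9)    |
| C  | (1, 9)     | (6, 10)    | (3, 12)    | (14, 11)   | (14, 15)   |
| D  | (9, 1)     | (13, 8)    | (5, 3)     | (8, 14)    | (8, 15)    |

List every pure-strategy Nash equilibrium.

(B, A) and (C, E)

A profile is a Nash equilibrium when each player is best-responding to the other.
Alice's best responses — vs A: B (payoff 13); vs B: B (payoff 15); vs C: B (payoff 13); vs D: C (payoff 14); vs E: C (payoff 14).
Bob's best responses — vs A: D (payoff 11); vs B: A (payoff 14); vs C: E (payoff 15); vs D: E (payoff 15).
Mutual best responses occur at (B, A) and (C, E); at each, neither player gains by switching.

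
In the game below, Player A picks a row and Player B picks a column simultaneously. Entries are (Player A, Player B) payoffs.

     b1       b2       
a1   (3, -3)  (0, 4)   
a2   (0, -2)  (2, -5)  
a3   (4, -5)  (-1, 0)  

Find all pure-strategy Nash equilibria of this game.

A profile is a Nash equilibrium when each player is best-responding to the other.
Player A's best responses — vs b1: a3 (payoff 4); vs b2: a2 (payoff 2).
Player B's best responses — vs a1: b2 (payoff 4); vs a2: b1 (payoff -2); vs a3: b2 (payoff 0).
No cell has both players best-responding. For instance, Player A's best reply to b1 is a3, but against a3 Player B prefers b2 over b1.

There is no pure-strategy Nash equilibrium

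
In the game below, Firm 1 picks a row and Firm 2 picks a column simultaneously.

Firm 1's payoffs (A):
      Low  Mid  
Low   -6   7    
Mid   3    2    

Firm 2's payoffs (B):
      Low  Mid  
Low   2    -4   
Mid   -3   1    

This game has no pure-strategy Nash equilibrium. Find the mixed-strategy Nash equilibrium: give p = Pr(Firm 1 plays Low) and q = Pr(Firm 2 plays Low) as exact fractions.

p = 2/5, q = 5/14

In a mixed NE each player is indifferent between their pure strategies, so the opponent's mix sets the indifference.
Firm 2 indifferent between Low and Mid: p·2 + (1−p)·(-3) = p·(-4) + (1−p)·1 ⟹ (-3) + 5p = 1 + (-5)p ⟹ p = 2/5.
Firm 1 indifferent between Low and Mid: q·(-6) + (1−q)·7 = q·3 + (1−q)·2 ⟹ 7 + (-13)q = 2 + 1q ⟹ q = 5/14.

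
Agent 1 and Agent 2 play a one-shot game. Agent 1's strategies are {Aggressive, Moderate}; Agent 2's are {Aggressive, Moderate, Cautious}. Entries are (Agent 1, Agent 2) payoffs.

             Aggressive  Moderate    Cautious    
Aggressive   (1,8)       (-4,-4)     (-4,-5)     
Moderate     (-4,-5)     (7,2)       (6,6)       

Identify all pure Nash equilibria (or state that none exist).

(Aggressive, Aggressive) and (Moderate, Cautious)

A profile is a Nash equilibrium when each player is best-responding to the other.
Agent 1's best responses — vs Aggressive: Aggressive (payoff 1); vs Moderate: Moderate (payoff 7); vs Cautious: Moderate (payoff 6).
Agent 2's best responses — vs Aggressive: Aggressive (payoff 8); vs Moderate: Cautious (payoff 6).
Mutual best responses occur at (Aggressive, Aggressive) and (Moderate, Cautious); at each, neither player gains by switching.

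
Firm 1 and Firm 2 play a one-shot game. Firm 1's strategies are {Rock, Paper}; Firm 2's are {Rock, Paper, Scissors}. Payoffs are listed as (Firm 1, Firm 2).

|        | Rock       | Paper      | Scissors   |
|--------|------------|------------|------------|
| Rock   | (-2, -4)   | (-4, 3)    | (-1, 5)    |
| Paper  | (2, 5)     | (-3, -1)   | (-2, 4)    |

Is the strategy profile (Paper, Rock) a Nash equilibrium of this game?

Holding Firm 2 at Rock: Firm 1 gets 2 from Paper, versus -2 from Rock. No profitable deviation for Firm 1.
Holding Firm 1 at Paper: Firm 2 gets 5 from Rock, versus -1 from Paper, 4 from Scissors. No profitable deviation for Firm 2 either.

Yes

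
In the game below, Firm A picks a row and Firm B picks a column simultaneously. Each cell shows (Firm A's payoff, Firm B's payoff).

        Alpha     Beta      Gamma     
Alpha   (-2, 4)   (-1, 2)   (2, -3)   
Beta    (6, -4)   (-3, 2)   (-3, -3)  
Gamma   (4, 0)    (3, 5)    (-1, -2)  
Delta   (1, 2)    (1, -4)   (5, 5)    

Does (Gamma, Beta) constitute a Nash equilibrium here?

Holding Firm B at Beta: Firm A gets 3 from Gamma, versus -1 from Alpha, -3 from Beta, 1 from Delta. No profitable deviation for Firm A.
Holding Firm A at Gamma: Firm B gets 5 from Beta, versus 0 from Alpha, -2 from Gamma. No profitable deviation for Firm B either.

Yes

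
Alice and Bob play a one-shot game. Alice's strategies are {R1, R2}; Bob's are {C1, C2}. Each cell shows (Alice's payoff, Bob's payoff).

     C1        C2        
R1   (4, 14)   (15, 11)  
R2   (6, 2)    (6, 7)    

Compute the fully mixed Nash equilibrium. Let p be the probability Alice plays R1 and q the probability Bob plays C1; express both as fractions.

p = 5/8, q = 9/11

Each player's mixing probability is pinned down by making the *other* player indifferent.
Bob indifferent between C1 and C2: p·14 + (1−p)·2 = p·11 + (1−p)·7 ⟹ 2 + 12p = 7 + 4p ⟹ p = 5/8.
Alice indifferent between R1 and R2: q·4 + (1−q)·15 = q·6 + (1−q)·6 ⟹ 15 + (-11)q = 6 + 0q ⟹ q = 9/11.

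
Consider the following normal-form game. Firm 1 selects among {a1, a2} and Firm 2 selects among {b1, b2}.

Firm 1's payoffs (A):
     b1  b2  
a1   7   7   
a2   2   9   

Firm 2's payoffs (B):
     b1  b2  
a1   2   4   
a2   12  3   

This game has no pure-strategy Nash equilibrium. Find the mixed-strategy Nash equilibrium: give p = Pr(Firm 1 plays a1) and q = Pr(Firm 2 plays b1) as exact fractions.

p = 9/11, q = 2/7

Each player's mixing probability is pinned down by making the *other* player indifferent.
Firm 2 indifferent between b1 and b2: p·2 + (1−p)·12 = p·4 + (1−p)·3 ⟹ 12 + (-10)p = 3 + 1p ⟹ p = 9/11.
Firm 1 indifferent between a1 and a2: q·7 + (1−q)·7 = q·2 + (1−q)·9 ⟹ 7 + 0q = 9 + (-7)q ⟹ q = 2/7.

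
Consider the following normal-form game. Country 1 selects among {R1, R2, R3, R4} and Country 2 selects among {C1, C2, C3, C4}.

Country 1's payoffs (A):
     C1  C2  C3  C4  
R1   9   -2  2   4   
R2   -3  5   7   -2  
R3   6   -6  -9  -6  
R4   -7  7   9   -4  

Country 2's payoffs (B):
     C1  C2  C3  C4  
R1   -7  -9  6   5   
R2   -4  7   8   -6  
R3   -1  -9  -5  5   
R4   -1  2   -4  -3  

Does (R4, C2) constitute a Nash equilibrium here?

Yes

Holding Country 2 at C2: Country 1 gets 7 from R4, versus -2 from R1, 5 from R2, -6 from R3. No profitable deviation for Country 1.
Holding Country 1 at R4: Country 2 gets 2 from C2, versus -1 from C1, -4 from C3, -3 from C4. No profitable deviation for Country 2 either.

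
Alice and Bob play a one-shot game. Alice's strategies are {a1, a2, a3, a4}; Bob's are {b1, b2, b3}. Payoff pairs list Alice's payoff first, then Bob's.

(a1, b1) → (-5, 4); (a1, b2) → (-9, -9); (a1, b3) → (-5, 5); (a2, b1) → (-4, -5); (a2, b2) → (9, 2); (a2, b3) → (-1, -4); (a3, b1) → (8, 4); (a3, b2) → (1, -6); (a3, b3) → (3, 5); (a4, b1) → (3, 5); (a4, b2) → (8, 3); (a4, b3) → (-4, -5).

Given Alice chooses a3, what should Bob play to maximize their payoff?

b3

With Alice fixed at a3, Bob's payoffs are: b1 → 4, b2 → -6, b3 → 5.
The maximum is 5, achieved by b3.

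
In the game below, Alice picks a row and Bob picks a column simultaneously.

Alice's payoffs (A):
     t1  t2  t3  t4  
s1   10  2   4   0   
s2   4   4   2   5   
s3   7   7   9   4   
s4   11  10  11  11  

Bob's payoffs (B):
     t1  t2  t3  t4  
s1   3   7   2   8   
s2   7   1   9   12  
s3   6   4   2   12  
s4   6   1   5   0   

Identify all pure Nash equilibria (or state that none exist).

Check mutual best responses: a cell is a NE iff neither player can gain by unilaterally deviating.
Alice's best responses — vs t1: s4 (payoff 11); vs t2: s4 (payoff 10); vs t3: s4 (payoff 11); vs t4: s4 (payoff 11).
Bob's best responses — vs s1: t4 (payoff 8); vs s2: t4 (payoff 12); vs s3: t4 (payoff 12); vs s4: t1 (payoff 6).
The only mutual best response is (s4, t1); neither player gains by switching there.

(s4, t1)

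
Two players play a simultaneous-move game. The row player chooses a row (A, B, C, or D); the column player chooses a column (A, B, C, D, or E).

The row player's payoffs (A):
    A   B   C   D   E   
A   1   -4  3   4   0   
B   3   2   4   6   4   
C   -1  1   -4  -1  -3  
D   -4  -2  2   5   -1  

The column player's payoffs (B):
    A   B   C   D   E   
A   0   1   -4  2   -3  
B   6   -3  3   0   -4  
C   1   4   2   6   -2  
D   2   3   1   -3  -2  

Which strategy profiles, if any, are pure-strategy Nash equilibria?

Find each player's best response to every opponent strategy; NE are the intersections.
The row player's best responses — vs A: B (payoff 3); vs B: B (payoff 2); vs C: B (payoff 4); vs D: B (payoff 6); vs E: B (payoff 4).
The column player's best responses — vs A: D (payoff 2); vs B: A (payoff 6); vs C: D (payoff 6); vs D: B (payoff 3).
The only mutual best response is (B, A); neither player gains by switching there.

(B, A)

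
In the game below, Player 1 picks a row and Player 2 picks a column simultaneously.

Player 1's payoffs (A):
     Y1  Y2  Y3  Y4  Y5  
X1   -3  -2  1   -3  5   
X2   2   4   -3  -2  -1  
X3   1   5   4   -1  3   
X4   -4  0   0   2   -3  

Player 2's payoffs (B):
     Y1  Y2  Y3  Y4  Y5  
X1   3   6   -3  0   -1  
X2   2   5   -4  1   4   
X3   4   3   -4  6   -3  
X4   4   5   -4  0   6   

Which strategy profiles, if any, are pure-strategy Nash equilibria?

No pure-strategy Nash equilibrium

Check mutual best responses: a cell is a NE iff neither player can gain by unilaterally deviating.
Player 1's best responses — vs Y1: X2 (payoff 2); vs Y2: X3 (payoff 5); vs Y3: X3 (payoff 4); vs Y4: X4 (payoff 2); vs Y5: X1 (payoff 5).
Player 2's best responses — vs X1: Y2 (payoff 6); vs X2: Y2 (payoff 5); vs X3: Y4 (payoff 6); vs X4: Y5 (payoff 6).
No cell has both players best-responding. For instance, Player 1's best reply to Y3 is X3, but against X3 Player 2 prefers Y4 over Y3.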